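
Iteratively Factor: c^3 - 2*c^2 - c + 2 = (c - 2)*(c^2 - 1) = (c - 2)*(c - 1)*(c + 1)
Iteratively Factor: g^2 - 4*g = (g)*(g - 4)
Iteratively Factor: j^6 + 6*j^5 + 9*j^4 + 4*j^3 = (j)*(j^5 + 6*j^4 + 9*j^3 + 4*j^2) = j^2*(j^4 + 6*j^3 + 9*j^2 + 4*j) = j^2*(j + 1)*(j^3 + 5*j^2 + 4*j) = j^3*(j + 1)*(j^2 + 5*j + 4) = j^3*(j + 1)^2*(j + 4)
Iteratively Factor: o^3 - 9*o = (o)*(o^2 - 9) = o*(o + 3)*(o - 3)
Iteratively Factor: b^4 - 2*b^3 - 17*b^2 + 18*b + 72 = (b + 2)*(b^3 - 4*b^2 - 9*b + 36) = (b + 2)*(b + 3)*(b^2 - 7*b + 12) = (b - 3)*(b + 2)*(b + 3)*(b - 4)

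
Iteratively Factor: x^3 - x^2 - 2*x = (x + 1)*(x^2 - 2*x) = x*(x + 1)*(x - 2)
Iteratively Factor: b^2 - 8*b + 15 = (b - 3)*(b - 5)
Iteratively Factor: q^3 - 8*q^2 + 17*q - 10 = (q - 5)*(q^2 - 3*q + 2) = (q - 5)*(q - 1)*(q - 2)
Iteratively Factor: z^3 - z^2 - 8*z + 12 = (z + 3)*(z^2 - 4*z + 4) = (z - 2)*(z + 3)*(z - 2)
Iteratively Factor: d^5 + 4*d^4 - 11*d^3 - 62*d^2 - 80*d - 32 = (d + 1)*(d^4 + 3*d^3 - 14*d^2 - 48*d - 32) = (d + 1)*(d + 2)*(d^3 + d^2 - 16*d - 16) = (d + 1)^2*(d + 2)*(d^2 - 16) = (d - 4)*(d + 1)^2*(d + 2)*(d + 4)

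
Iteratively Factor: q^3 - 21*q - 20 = (q + 4)*(q^2 - 4*q - 5) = (q - 5)*(q + 4)*(q + 1)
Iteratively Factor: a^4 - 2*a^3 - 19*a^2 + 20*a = (a - 5)*(a^3 + 3*a^2 - 4*a) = (a - 5)*(a + 4)*(a^2 - a) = (a - 5)*(a - 1)*(a + 4)*(a)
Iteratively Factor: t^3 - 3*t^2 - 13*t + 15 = (t + 3)*(t^2 - 6*t + 5) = (t - 1)*(t + 3)*(t - 5)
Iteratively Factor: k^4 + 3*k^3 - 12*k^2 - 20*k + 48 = (k - 2)*(k^3 + 5*k^2 - 2*k - 24) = (k - 2)*(k + 4)*(k^2 + k - 6) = (k - 2)^2*(k + 4)*(k + 3)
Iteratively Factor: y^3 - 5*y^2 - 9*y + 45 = (y - 5)*(y^2 - 9) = (y - 5)*(y - 3)*(y + 3)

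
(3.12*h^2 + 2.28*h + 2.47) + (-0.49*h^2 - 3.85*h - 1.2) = 2.63*h^2 - 1.57*h + 1.27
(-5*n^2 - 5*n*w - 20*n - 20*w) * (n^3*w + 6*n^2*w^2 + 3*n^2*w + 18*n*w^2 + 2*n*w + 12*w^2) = -5*n^5*w - 35*n^4*w^2 - 35*n^4*w - 30*n^3*w^3 - 245*n^3*w^2 - 70*n^3*w - 210*n^2*w^3 - 490*n^2*w^2 - 40*n^2*w - 420*n*w^3 - 280*n*w^2 - 240*w^3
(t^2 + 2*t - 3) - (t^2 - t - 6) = 3*t + 3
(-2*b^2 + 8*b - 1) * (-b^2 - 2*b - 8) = 2*b^4 - 4*b^3 + b^2 - 62*b + 8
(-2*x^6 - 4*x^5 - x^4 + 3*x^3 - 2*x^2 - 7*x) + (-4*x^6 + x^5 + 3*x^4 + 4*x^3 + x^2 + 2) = -6*x^6 - 3*x^5 + 2*x^4 + 7*x^3 - x^2 - 7*x + 2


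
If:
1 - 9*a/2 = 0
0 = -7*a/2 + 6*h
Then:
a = 2/9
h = 7/54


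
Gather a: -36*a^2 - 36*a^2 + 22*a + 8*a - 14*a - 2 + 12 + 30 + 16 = -72*a^2 + 16*a + 56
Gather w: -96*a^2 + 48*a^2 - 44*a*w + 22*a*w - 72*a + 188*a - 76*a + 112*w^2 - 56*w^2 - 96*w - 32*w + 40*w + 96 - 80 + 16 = -48*a^2 + 40*a + 56*w^2 + w*(-22*a - 88) + 32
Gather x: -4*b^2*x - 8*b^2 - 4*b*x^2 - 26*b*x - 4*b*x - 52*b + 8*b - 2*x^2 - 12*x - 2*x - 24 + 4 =-8*b^2 - 44*b + x^2*(-4*b - 2) + x*(-4*b^2 - 30*b - 14) - 20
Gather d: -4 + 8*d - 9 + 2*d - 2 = 10*d - 15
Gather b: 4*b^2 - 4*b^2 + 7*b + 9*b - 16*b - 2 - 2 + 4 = 0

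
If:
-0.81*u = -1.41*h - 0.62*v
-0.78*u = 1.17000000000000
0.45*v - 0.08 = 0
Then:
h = -0.94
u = -1.50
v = 0.18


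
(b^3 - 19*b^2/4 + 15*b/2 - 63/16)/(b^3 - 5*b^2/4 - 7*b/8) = (4*b^2 - 12*b + 9)/(2*b*(2*b + 1))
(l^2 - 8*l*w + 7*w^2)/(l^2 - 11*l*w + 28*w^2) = (-l + w)/(-l + 4*w)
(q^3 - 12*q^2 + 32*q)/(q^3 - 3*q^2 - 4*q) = (q - 8)/(q + 1)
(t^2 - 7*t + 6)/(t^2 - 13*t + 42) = (t - 1)/(t - 7)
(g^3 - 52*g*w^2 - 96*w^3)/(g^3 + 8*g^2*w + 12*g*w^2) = (g - 8*w)/g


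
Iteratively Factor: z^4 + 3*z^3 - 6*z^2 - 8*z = (z)*(z^3 + 3*z^2 - 6*z - 8) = z*(z + 4)*(z^2 - z - 2) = z*(z - 2)*(z + 4)*(z + 1)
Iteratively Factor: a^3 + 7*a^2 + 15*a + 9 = (a + 3)*(a^2 + 4*a + 3) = (a + 1)*(a + 3)*(a + 3)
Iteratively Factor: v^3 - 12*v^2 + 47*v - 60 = (v - 3)*(v^2 - 9*v + 20) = (v - 5)*(v - 3)*(v - 4)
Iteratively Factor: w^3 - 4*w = (w + 2)*(w^2 - 2*w) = (w - 2)*(w + 2)*(w)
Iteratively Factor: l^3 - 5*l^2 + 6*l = (l - 3)*(l^2 - 2*l) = (l - 3)*(l - 2)*(l)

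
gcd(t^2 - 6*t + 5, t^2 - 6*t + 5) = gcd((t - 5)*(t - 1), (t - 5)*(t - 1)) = t^2 - 6*t + 5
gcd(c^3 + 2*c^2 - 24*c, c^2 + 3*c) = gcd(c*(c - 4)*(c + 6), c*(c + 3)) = c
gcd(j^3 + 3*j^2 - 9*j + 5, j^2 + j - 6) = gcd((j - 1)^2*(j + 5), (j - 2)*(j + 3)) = 1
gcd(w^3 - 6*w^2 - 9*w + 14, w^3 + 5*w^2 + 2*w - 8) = w^2 + w - 2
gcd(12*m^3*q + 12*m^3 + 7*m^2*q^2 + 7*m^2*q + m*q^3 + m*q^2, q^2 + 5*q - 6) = 1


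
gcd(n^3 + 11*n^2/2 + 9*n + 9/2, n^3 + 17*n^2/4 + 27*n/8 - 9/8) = n^2 + 9*n/2 + 9/2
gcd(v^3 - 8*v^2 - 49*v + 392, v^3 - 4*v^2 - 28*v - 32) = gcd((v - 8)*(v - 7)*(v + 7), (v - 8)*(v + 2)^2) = v - 8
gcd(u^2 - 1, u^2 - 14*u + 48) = 1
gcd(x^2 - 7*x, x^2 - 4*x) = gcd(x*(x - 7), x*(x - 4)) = x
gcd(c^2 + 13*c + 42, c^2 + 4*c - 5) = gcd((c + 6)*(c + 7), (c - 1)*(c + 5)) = 1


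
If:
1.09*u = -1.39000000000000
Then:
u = -1.28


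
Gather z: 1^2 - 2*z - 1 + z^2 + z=z^2 - z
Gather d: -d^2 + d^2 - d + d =0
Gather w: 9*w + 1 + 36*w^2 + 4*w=36*w^2 + 13*w + 1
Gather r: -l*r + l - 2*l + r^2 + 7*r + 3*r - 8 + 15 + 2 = -l + r^2 + r*(10 - l) + 9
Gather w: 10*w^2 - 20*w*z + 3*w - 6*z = 10*w^2 + w*(3 - 20*z) - 6*z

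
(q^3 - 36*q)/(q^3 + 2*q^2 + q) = (q^2 - 36)/(q^2 + 2*q + 1)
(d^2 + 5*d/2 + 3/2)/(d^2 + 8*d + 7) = (d + 3/2)/(d + 7)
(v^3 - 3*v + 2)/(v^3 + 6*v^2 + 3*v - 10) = (v - 1)/(v + 5)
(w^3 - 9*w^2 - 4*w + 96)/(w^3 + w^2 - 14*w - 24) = (w - 8)/(w + 2)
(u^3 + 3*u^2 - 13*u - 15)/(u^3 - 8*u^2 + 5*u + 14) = (u^2 + 2*u - 15)/(u^2 - 9*u + 14)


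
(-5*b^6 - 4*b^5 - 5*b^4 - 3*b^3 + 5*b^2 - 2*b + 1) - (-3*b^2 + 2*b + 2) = -5*b^6 - 4*b^5 - 5*b^4 - 3*b^3 + 8*b^2 - 4*b - 1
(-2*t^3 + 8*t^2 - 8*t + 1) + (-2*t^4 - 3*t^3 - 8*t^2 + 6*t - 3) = -2*t^4 - 5*t^3 - 2*t - 2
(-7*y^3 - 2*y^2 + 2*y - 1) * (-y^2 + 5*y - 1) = 7*y^5 - 33*y^4 - 5*y^3 + 13*y^2 - 7*y + 1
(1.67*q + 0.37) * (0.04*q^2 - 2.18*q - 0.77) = 0.0668*q^3 - 3.6258*q^2 - 2.0925*q - 0.2849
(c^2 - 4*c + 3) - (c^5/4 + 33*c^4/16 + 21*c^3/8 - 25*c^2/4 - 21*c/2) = -c^5/4 - 33*c^4/16 - 21*c^3/8 + 29*c^2/4 + 13*c/2 + 3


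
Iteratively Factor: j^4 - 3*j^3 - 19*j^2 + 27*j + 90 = (j + 3)*(j^3 - 6*j^2 - j + 30) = (j - 5)*(j + 3)*(j^2 - j - 6) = (j - 5)*(j - 3)*(j + 3)*(j + 2)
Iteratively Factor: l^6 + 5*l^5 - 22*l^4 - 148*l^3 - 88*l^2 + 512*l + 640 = (l + 4)*(l^5 + l^4 - 26*l^3 - 44*l^2 + 88*l + 160) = (l + 2)*(l + 4)*(l^4 - l^3 - 24*l^2 + 4*l + 80) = (l - 2)*(l + 2)*(l + 4)*(l^3 + l^2 - 22*l - 40) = (l - 2)*(l + 2)^2*(l + 4)*(l^2 - l - 20) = (l - 5)*(l - 2)*(l + 2)^2*(l + 4)*(l + 4)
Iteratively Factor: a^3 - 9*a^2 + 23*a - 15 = (a - 5)*(a^2 - 4*a + 3) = (a - 5)*(a - 1)*(a - 3)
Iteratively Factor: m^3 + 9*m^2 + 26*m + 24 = (m + 3)*(m^2 + 6*m + 8) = (m + 3)*(m + 4)*(m + 2)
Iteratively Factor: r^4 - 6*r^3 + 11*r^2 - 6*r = (r)*(r^3 - 6*r^2 + 11*r - 6) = r*(r - 3)*(r^2 - 3*r + 2) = r*(r - 3)*(r - 2)*(r - 1)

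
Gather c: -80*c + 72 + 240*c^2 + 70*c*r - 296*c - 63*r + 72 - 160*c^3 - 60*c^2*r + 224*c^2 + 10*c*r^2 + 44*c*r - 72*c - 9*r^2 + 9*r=-160*c^3 + c^2*(464 - 60*r) + c*(10*r^2 + 114*r - 448) - 9*r^2 - 54*r + 144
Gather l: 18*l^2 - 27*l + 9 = 18*l^2 - 27*l + 9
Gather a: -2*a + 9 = 9 - 2*a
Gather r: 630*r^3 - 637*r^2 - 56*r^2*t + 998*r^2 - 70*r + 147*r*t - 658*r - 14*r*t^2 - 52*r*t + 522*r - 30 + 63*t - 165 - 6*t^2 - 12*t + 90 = 630*r^3 + r^2*(361 - 56*t) + r*(-14*t^2 + 95*t - 206) - 6*t^2 + 51*t - 105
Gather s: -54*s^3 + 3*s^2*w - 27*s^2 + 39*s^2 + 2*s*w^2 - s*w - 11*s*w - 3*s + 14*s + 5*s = -54*s^3 + s^2*(3*w + 12) + s*(2*w^2 - 12*w + 16)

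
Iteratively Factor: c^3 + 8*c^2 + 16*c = (c + 4)*(c^2 + 4*c) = c*(c + 4)*(c + 4)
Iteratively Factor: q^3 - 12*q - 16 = (q - 4)*(q^2 + 4*q + 4) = (q - 4)*(q + 2)*(q + 2)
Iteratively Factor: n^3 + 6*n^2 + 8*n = (n + 2)*(n^2 + 4*n) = (n + 2)*(n + 4)*(n)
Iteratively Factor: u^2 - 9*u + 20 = (u - 4)*(u - 5)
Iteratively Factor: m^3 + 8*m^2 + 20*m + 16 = (m + 2)*(m^2 + 6*m + 8) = (m + 2)^2*(m + 4)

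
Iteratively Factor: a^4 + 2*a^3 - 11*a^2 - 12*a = (a)*(a^3 + 2*a^2 - 11*a - 12) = a*(a - 3)*(a^2 + 5*a + 4) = a*(a - 3)*(a + 1)*(a + 4)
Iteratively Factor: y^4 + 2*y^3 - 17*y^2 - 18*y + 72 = (y - 2)*(y^3 + 4*y^2 - 9*y - 36) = (y - 3)*(y - 2)*(y^2 + 7*y + 12) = (y - 3)*(y - 2)*(y + 3)*(y + 4)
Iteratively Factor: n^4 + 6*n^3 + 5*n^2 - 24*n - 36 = (n + 3)*(n^3 + 3*n^2 - 4*n - 12) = (n + 3)^2*(n^2 - 4) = (n + 2)*(n + 3)^2*(n - 2)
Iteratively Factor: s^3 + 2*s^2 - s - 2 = (s - 1)*(s^2 + 3*s + 2) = (s - 1)*(s + 1)*(s + 2)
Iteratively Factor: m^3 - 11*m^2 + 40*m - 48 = (m - 3)*(m^2 - 8*m + 16) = (m - 4)*(m - 3)*(m - 4)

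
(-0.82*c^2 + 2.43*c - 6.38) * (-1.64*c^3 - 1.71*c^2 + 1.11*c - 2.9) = 1.3448*c^5 - 2.583*c^4 + 5.3977*c^3 + 15.9851*c^2 - 14.1288*c + 18.502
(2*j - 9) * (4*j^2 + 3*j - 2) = 8*j^3 - 30*j^2 - 31*j + 18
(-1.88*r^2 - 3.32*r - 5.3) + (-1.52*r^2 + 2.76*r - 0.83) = -3.4*r^2 - 0.56*r - 6.13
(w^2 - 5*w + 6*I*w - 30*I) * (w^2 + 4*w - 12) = w^4 - w^3 + 6*I*w^3 - 32*w^2 - 6*I*w^2 + 60*w - 192*I*w + 360*I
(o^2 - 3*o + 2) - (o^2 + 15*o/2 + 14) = -21*o/2 - 12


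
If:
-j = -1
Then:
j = 1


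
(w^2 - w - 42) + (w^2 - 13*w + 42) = 2*w^2 - 14*w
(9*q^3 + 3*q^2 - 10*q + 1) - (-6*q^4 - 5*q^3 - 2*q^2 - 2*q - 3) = 6*q^4 + 14*q^3 + 5*q^2 - 8*q + 4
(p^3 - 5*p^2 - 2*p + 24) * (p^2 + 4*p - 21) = p^5 - p^4 - 43*p^3 + 121*p^2 + 138*p - 504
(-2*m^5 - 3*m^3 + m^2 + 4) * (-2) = 4*m^5 + 6*m^3 - 2*m^2 - 8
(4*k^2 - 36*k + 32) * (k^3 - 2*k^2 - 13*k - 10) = 4*k^5 - 44*k^4 + 52*k^3 + 364*k^2 - 56*k - 320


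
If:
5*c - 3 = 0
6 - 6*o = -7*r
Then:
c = 3/5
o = 7*r/6 + 1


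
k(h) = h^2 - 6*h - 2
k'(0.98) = -4.04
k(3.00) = -11.00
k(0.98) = -6.92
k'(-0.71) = -7.42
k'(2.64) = -0.72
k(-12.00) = 214.00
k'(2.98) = -0.04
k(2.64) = -10.87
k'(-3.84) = -13.68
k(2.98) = -11.00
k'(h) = 2*h - 6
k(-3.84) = 35.79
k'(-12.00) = -30.00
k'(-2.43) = -10.86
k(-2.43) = 18.48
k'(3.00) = 0.00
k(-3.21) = 27.56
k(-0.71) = 2.76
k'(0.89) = -4.22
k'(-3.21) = -12.42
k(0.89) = -6.55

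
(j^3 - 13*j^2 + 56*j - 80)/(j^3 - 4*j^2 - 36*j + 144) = (j^2 - 9*j + 20)/(j^2 - 36)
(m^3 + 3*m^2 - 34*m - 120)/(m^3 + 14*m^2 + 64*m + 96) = (m^2 - m - 30)/(m^2 + 10*m + 24)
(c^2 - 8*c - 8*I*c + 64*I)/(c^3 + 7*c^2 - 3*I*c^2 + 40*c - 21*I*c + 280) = (c - 8)/(c^2 + c*(7 + 5*I) + 35*I)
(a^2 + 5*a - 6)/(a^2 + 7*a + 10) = (a^2 + 5*a - 6)/(a^2 + 7*a + 10)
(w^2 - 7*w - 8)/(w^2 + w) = (w - 8)/w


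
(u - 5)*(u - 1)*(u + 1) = u^3 - 5*u^2 - u + 5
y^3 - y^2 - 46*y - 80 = (y - 8)*(y + 2)*(y + 5)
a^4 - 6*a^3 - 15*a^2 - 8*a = a*(a - 8)*(a + 1)^2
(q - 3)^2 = q^2 - 6*q + 9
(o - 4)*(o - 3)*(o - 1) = o^3 - 8*o^2 + 19*o - 12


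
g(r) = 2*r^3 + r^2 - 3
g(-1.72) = -10.22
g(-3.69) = -89.87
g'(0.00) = 0.00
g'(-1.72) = 14.31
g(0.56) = -2.34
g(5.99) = 462.72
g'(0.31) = 1.20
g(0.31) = -2.84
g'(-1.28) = 7.27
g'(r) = 6*r^2 + 2*r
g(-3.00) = -48.00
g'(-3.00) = 48.00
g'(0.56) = 3.00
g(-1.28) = -5.56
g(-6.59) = -531.95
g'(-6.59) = 247.39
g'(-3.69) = 74.32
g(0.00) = -3.00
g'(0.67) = 4.03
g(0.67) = -1.95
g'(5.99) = 227.26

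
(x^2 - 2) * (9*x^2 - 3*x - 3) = 9*x^4 - 3*x^3 - 21*x^2 + 6*x + 6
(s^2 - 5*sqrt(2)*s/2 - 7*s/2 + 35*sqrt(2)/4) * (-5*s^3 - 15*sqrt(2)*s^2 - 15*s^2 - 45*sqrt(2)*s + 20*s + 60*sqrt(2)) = -5*s^5 - 5*sqrt(2)*s^4/2 + 5*s^4/2 + 5*sqrt(2)*s^3/4 + 295*s^3/2 - 215*s^2/2 + 145*sqrt(2)*s^2/4 - 2175*s/2 - 35*sqrt(2)*s + 1050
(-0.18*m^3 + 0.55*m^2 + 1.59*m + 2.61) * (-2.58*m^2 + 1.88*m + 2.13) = 0.4644*m^5 - 1.7574*m^4 - 3.4516*m^3 - 2.5731*m^2 + 8.2935*m + 5.5593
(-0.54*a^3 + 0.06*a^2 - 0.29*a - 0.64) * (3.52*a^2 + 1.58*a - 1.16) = -1.9008*a^5 - 0.642*a^4 - 0.2996*a^3 - 2.7806*a^2 - 0.6748*a + 0.7424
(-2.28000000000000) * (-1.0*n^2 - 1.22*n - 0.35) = 2.28*n^2 + 2.7816*n + 0.798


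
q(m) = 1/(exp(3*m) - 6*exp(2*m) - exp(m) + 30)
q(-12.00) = 0.03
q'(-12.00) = 0.00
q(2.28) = 0.00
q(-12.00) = 0.03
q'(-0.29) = 0.01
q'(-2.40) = 0.00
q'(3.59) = -0.00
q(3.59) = 0.00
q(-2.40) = 0.03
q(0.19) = 0.05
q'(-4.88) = 0.00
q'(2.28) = -0.01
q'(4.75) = -0.00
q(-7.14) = 0.03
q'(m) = (-3*exp(3*m) + 12*exp(2*m) + exp(m))/(exp(3*m) - 6*exp(2*m) - exp(m) + 30)^2 = (-3*exp(2*m) + 12*exp(m) + 1)*exp(m)/(exp(3*m) - 6*exp(2*m) - exp(m) + 30)^2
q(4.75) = 0.00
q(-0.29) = 0.04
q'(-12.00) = 0.00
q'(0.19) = 0.03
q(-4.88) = 0.03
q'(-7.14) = 0.00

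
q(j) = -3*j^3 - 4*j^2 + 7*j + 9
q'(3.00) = -98.00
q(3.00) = -87.00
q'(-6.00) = -269.00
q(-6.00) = 471.00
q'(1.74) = -34.17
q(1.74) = -6.73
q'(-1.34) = 1.56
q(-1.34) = -0.34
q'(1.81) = -36.96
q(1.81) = -9.22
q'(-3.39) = -69.31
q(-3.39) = 56.18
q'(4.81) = -239.70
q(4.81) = -383.73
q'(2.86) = -89.50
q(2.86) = -73.88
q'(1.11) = -12.97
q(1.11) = 7.74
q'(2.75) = -83.06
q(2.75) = -64.39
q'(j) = -9*j^2 - 8*j + 7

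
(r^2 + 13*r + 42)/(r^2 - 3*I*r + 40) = (r^2 + 13*r + 42)/(r^2 - 3*I*r + 40)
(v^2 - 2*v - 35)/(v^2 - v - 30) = (v - 7)/(v - 6)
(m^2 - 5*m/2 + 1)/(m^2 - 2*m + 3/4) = 2*(m - 2)/(2*m - 3)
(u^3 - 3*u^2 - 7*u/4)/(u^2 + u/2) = u - 7/2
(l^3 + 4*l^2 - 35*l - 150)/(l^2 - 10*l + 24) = (l^2 + 10*l + 25)/(l - 4)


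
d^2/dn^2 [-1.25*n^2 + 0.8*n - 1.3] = -2.50000000000000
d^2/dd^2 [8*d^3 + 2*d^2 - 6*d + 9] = 48*d + 4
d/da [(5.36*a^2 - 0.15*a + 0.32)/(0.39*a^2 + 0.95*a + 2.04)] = (5.1505*a^2 + 21.6192*a - 0.61)/(0.1521*a^4 + 0.741*a^3 + 2.4937*a^2 + 3.876*a + 4.1616)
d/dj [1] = 0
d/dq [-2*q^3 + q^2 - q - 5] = -6*q^2 + 2*q - 1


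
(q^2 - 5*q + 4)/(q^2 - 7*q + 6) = (q - 4)/(q - 6)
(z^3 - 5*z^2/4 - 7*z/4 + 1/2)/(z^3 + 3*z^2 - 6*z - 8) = (z - 1/4)/(z + 4)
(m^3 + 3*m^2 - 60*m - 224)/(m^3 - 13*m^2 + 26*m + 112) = (m^2 + 11*m + 28)/(m^2 - 5*m - 14)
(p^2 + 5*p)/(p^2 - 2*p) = (p + 5)/(p - 2)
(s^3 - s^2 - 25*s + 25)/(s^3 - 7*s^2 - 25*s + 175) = (s - 1)/(s - 7)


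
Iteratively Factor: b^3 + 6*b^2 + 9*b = (b)*(b^2 + 6*b + 9) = b*(b + 3)*(b + 3)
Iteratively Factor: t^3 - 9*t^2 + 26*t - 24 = (t - 4)*(t^2 - 5*t + 6) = (t - 4)*(t - 3)*(t - 2)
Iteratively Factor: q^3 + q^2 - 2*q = (q + 2)*(q^2 - q) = (q - 1)*(q + 2)*(q)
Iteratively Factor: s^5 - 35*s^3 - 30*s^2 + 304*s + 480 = (s - 4)*(s^4 + 4*s^3 - 19*s^2 - 106*s - 120) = (s - 4)*(s + 4)*(s^3 - 19*s - 30) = (s - 4)*(s + 2)*(s + 4)*(s^2 - 2*s - 15) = (s - 5)*(s - 4)*(s + 2)*(s + 4)*(s + 3)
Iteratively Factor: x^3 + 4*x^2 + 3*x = (x + 3)*(x^2 + x) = x*(x + 3)*(x + 1)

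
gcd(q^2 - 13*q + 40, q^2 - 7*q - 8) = q - 8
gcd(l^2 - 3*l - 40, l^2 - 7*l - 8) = l - 8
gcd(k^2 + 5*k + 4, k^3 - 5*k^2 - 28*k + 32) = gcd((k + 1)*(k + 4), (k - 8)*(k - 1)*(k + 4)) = k + 4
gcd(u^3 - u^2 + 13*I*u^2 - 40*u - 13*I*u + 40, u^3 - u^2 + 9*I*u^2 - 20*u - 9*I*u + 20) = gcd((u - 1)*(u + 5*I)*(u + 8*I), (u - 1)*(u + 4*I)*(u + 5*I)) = u^2 + u*(-1 + 5*I) - 5*I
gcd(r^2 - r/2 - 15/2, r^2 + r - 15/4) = r + 5/2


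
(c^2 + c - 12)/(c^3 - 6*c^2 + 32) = (c^2 + c - 12)/(c^3 - 6*c^2 + 32)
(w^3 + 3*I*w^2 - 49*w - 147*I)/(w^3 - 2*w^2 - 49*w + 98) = (w + 3*I)/(w - 2)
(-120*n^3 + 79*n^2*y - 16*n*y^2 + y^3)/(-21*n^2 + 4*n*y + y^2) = (40*n^2 - 13*n*y + y^2)/(7*n + y)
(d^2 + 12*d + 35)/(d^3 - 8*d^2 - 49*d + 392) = (d + 5)/(d^2 - 15*d + 56)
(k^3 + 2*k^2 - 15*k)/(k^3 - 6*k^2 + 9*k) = (k + 5)/(k - 3)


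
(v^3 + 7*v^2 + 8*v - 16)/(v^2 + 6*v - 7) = (v^2 + 8*v + 16)/(v + 7)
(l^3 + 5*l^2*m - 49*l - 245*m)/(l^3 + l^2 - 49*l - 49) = (l + 5*m)/(l + 1)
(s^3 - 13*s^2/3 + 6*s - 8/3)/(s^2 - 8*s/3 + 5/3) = (3*s^2 - 10*s + 8)/(3*s - 5)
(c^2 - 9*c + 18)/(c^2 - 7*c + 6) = (c - 3)/(c - 1)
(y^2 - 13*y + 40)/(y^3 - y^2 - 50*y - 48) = (y - 5)/(y^2 + 7*y + 6)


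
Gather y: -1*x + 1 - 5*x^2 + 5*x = -5*x^2 + 4*x + 1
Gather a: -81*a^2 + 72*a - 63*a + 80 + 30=-81*a^2 + 9*a + 110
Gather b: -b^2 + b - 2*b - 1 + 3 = -b^2 - b + 2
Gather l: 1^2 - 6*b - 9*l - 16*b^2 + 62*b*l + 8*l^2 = -16*b^2 - 6*b + 8*l^2 + l*(62*b - 9) + 1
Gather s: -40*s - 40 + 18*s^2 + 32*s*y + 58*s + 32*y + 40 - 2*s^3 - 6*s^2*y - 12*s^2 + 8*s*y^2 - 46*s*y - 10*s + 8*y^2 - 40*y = -2*s^3 + s^2*(6 - 6*y) + s*(8*y^2 - 14*y + 8) + 8*y^2 - 8*y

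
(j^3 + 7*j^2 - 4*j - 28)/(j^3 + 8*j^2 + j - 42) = (j + 2)/(j + 3)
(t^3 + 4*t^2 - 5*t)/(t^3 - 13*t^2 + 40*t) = (t^2 + 4*t - 5)/(t^2 - 13*t + 40)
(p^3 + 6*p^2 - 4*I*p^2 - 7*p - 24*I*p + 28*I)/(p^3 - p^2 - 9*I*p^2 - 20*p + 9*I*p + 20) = (p + 7)/(p - 5*I)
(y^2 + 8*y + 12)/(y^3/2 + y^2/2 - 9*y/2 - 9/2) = 2*(y^2 + 8*y + 12)/(y^3 + y^2 - 9*y - 9)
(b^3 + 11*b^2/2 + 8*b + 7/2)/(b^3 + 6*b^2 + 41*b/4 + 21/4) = 2*(b + 1)/(2*b + 3)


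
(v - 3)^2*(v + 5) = v^3 - v^2 - 21*v + 45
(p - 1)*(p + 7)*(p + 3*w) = p^3 + 3*p^2*w + 6*p^2 + 18*p*w - 7*p - 21*w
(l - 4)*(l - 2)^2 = l^3 - 8*l^2 + 20*l - 16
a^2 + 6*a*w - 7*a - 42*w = (a - 7)*(a + 6*w)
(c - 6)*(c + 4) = c^2 - 2*c - 24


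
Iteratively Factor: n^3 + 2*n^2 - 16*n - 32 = (n + 2)*(n^2 - 16) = (n + 2)*(n + 4)*(n - 4)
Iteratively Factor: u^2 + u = (u)*(u + 1)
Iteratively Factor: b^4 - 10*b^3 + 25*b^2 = (b)*(b^3 - 10*b^2 + 25*b) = b*(b - 5)*(b^2 - 5*b) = b^2*(b - 5)*(b - 5)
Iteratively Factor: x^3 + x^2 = (x)*(x^2 + x) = x^2*(x + 1)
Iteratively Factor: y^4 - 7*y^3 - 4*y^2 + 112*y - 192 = (y + 4)*(y^3 - 11*y^2 + 40*y - 48) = (y - 3)*(y + 4)*(y^2 - 8*y + 16) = (y - 4)*(y - 3)*(y + 4)*(y - 4)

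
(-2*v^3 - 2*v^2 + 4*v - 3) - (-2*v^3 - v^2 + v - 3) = -v^2 + 3*v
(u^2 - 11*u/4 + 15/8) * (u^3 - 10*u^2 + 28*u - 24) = u^5 - 51*u^4/4 + 459*u^3/8 - 479*u^2/4 + 237*u/2 - 45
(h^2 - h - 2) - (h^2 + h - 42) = 40 - 2*h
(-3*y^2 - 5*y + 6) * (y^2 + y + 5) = -3*y^4 - 8*y^3 - 14*y^2 - 19*y + 30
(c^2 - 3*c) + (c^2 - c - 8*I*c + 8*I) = 2*c^2 - 4*c - 8*I*c + 8*I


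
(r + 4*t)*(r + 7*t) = r^2 + 11*r*t + 28*t^2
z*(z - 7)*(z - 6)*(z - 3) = z^4 - 16*z^3 + 81*z^2 - 126*z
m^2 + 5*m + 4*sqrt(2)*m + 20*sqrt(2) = (m + 5)*(m + 4*sqrt(2))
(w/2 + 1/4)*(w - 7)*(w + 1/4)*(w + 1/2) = w^4/2 - 23*w^3/8 - 33*w^2/8 - 55*w/32 - 7/32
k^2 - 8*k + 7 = (k - 7)*(k - 1)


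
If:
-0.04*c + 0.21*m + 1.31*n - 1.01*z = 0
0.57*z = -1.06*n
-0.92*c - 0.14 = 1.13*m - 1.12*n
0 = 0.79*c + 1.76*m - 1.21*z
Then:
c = -0.47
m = 0.24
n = -0.02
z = 0.04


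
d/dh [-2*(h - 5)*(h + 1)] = 8 - 4*h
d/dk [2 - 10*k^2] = -20*k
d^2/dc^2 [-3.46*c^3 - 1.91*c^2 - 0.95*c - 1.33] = -20.76*c - 3.82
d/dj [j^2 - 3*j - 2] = 2*j - 3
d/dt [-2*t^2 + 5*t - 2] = 5 - 4*t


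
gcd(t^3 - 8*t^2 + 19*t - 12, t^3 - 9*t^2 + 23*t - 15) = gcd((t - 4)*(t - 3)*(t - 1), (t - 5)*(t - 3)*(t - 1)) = t^2 - 4*t + 3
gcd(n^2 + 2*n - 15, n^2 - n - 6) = n - 3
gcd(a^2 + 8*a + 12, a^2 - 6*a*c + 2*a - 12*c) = a + 2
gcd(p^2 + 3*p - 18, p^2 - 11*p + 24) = p - 3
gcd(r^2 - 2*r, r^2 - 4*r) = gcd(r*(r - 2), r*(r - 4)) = r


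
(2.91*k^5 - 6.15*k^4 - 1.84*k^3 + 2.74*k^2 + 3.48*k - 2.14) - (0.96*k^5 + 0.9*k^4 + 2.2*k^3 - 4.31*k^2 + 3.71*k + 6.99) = 1.95*k^5 - 7.05*k^4 - 4.04*k^3 + 7.05*k^2 - 0.23*k - 9.13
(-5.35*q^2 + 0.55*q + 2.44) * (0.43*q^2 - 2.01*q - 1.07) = -2.3005*q^4 + 10.99*q^3 + 5.6682*q^2 - 5.4929*q - 2.6108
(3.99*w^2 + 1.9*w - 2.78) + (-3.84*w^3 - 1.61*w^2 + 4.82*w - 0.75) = -3.84*w^3 + 2.38*w^2 + 6.72*w - 3.53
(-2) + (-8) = -10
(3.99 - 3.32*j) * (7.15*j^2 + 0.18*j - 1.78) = -23.738*j^3 + 27.9309*j^2 + 6.6278*j - 7.1022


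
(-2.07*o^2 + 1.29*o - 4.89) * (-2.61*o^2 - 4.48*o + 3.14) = 5.4027*o^4 + 5.9067*o^3 + 0.483899999999998*o^2 + 25.9578*o - 15.3546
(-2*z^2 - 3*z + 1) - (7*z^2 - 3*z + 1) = -9*z^2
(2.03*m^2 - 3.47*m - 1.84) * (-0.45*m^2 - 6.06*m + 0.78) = -0.9135*m^4 - 10.7403*m^3 + 23.4396*m^2 + 8.4438*m - 1.4352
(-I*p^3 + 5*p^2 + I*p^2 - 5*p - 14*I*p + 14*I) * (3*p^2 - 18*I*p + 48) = -3*I*p^5 - 3*p^4 + 3*I*p^4 + 3*p^3 - 180*I*p^3 - 12*p^2 + 180*I*p^2 + 12*p - 672*I*p + 672*I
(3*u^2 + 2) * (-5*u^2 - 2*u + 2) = -15*u^4 - 6*u^3 - 4*u^2 - 4*u + 4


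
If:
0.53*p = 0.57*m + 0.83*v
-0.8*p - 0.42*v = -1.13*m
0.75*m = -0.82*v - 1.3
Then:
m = -1.47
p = -1.96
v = -0.24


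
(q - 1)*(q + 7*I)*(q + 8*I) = q^3 - q^2 + 15*I*q^2 - 56*q - 15*I*q + 56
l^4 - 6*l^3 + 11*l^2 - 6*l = l*(l - 3)*(l - 2)*(l - 1)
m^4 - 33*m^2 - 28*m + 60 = (m - 6)*(m - 1)*(m + 2)*(m + 5)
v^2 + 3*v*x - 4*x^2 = (v - x)*(v + 4*x)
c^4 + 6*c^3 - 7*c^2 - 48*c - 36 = (c - 3)*(c + 1)*(c + 2)*(c + 6)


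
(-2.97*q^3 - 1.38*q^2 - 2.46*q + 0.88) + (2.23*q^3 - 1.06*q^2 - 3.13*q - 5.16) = -0.74*q^3 - 2.44*q^2 - 5.59*q - 4.28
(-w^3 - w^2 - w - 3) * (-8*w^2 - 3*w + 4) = 8*w^5 + 11*w^4 + 7*w^3 + 23*w^2 + 5*w - 12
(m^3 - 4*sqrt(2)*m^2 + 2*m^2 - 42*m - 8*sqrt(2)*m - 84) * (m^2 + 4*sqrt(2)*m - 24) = m^5 + 2*m^4 - 98*m^3 - 196*m^2 - 72*sqrt(2)*m^2 - 144*sqrt(2)*m + 1008*m + 2016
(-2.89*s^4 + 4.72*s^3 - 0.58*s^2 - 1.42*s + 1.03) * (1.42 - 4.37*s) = 12.6293*s^5 - 24.7302*s^4 + 9.237*s^3 + 5.3818*s^2 - 6.5175*s + 1.4626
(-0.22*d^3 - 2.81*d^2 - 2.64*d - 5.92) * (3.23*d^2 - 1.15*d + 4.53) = -0.7106*d^5 - 8.8233*d^4 - 6.2923*d^3 - 28.8149*d^2 - 5.1512*d - 26.8176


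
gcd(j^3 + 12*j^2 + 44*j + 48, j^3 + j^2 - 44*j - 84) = j^2 + 8*j + 12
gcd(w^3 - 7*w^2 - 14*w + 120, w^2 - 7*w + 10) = w - 5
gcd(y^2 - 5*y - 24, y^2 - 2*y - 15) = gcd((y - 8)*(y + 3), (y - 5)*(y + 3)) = y + 3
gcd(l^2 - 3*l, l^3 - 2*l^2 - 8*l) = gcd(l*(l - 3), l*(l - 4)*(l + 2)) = l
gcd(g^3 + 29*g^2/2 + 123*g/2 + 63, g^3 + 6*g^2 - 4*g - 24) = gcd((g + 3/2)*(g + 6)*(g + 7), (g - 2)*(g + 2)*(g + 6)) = g + 6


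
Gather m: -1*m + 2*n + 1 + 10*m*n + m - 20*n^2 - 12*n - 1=10*m*n - 20*n^2 - 10*n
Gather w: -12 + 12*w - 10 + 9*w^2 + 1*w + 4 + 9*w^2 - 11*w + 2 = 18*w^2 + 2*w - 16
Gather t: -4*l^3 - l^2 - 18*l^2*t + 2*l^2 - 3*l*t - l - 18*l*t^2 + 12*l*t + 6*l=-4*l^3 + l^2 - 18*l*t^2 + 5*l + t*(-18*l^2 + 9*l)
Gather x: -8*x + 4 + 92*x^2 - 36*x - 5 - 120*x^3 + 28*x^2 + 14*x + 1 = -120*x^3 + 120*x^2 - 30*x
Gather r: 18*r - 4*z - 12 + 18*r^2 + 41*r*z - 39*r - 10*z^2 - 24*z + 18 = 18*r^2 + r*(41*z - 21) - 10*z^2 - 28*z + 6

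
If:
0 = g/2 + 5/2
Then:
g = -5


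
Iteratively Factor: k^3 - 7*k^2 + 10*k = (k - 5)*(k^2 - 2*k) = k*(k - 5)*(k - 2)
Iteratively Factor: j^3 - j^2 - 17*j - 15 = (j + 1)*(j^2 - 2*j - 15) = (j - 5)*(j + 1)*(j + 3)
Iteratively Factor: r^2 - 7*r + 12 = (r - 4)*(r - 3)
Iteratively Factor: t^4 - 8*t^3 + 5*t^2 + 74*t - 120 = (t - 2)*(t^3 - 6*t^2 - 7*t + 60) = (t - 5)*(t - 2)*(t^2 - t - 12) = (t - 5)*(t - 2)*(t + 3)*(t - 4)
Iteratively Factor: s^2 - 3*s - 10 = (s + 2)*(s - 5)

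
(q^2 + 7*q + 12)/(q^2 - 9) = (q + 4)/(q - 3)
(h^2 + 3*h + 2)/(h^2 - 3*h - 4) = (h + 2)/(h - 4)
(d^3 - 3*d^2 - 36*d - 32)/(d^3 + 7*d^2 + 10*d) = (d^3 - 3*d^2 - 36*d - 32)/(d*(d^2 + 7*d + 10))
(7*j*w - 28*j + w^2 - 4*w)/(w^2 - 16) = (7*j + w)/(w + 4)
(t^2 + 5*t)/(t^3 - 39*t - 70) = t/(t^2 - 5*t - 14)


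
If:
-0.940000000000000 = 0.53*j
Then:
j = -1.77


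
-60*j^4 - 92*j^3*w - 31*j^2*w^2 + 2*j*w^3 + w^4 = (-6*j + w)*(j + w)*(2*j + w)*(5*j + w)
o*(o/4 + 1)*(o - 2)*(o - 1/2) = o^4/4 + 3*o^3/8 - 9*o^2/4 + o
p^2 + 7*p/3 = p*(p + 7/3)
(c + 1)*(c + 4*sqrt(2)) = c^2 + c + 4*sqrt(2)*c + 4*sqrt(2)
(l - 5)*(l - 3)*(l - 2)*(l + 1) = l^4 - 9*l^3 + 21*l^2 + l - 30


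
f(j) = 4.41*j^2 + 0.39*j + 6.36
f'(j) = 8.82*j + 0.39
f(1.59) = 18.13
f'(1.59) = 14.41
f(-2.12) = 25.35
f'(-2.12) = -18.31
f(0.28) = 6.81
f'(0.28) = 2.86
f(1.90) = 23.02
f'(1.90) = 17.15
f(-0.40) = 6.91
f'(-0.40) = -3.14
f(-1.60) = 17.03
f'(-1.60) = -13.72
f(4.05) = 80.27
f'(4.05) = 36.11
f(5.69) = 151.36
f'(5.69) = 50.58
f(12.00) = 646.08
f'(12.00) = 106.23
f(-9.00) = 360.06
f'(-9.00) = -78.99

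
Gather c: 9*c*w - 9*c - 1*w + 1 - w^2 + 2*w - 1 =c*(9*w - 9) - w^2 + w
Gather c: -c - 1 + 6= 5 - c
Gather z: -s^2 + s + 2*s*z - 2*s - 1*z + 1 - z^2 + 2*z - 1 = -s^2 - s - z^2 + z*(2*s + 1)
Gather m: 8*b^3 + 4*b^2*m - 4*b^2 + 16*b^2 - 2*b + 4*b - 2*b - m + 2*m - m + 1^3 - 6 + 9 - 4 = 8*b^3 + 4*b^2*m + 12*b^2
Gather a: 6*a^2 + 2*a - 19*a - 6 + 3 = 6*a^2 - 17*a - 3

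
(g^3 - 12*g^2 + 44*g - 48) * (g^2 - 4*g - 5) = g^5 - 16*g^4 + 87*g^3 - 164*g^2 - 28*g + 240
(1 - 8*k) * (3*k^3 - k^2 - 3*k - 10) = -24*k^4 + 11*k^3 + 23*k^2 + 77*k - 10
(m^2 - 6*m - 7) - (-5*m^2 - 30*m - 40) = 6*m^2 + 24*m + 33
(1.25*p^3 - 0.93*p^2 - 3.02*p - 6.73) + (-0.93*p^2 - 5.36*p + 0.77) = 1.25*p^3 - 1.86*p^2 - 8.38*p - 5.96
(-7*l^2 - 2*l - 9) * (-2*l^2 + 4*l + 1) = 14*l^4 - 24*l^3 + 3*l^2 - 38*l - 9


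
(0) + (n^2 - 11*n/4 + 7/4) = n^2 - 11*n/4 + 7/4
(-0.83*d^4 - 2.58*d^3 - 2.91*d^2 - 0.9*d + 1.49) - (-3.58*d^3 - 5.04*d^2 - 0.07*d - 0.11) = -0.83*d^4 + 1.0*d^3 + 2.13*d^2 - 0.83*d + 1.6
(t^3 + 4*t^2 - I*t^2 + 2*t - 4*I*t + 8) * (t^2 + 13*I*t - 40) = t^5 + 4*t^4 + 12*I*t^4 - 25*t^3 + 48*I*t^3 - 100*t^2 + 66*I*t^2 - 80*t + 264*I*t - 320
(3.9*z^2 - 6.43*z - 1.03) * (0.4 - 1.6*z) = -6.24*z^3 + 11.848*z^2 - 0.924*z - 0.412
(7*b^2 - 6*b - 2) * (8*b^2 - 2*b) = 56*b^4 - 62*b^3 - 4*b^2 + 4*b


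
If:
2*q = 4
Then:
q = 2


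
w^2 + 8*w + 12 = (w + 2)*(w + 6)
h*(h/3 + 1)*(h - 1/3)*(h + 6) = h^4/3 + 26*h^3/9 + 5*h^2 - 2*h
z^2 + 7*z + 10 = (z + 2)*(z + 5)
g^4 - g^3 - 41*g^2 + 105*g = g*(g - 5)*(g - 3)*(g + 7)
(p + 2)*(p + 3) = p^2 + 5*p + 6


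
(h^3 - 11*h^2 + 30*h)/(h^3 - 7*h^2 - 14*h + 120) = h/(h + 4)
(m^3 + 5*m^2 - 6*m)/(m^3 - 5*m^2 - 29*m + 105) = m*(m^2 + 5*m - 6)/(m^3 - 5*m^2 - 29*m + 105)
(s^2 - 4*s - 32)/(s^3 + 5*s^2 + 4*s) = (s - 8)/(s*(s + 1))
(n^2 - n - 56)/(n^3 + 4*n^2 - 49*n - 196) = (n - 8)/(n^2 - 3*n - 28)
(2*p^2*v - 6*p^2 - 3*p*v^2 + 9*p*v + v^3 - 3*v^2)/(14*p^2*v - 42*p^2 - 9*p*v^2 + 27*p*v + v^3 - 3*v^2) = (p - v)/(7*p - v)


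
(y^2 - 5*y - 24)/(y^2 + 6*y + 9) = (y - 8)/(y + 3)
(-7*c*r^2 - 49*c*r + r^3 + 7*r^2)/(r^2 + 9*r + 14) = r*(-7*c + r)/(r + 2)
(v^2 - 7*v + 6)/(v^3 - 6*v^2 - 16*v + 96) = (v - 1)/(v^2 - 16)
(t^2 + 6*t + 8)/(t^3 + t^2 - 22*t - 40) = 1/(t - 5)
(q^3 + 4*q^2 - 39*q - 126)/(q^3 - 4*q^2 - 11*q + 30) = (q^2 + q - 42)/(q^2 - 7*q + 10)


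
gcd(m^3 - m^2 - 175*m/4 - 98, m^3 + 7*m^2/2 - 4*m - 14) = m + 7/2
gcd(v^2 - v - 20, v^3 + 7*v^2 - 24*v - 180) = v - 5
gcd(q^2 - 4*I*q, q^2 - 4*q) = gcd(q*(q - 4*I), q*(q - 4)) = q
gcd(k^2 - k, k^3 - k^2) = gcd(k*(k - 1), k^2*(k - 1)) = k^2 - k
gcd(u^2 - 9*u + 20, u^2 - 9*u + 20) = u^2 - 9*u + 20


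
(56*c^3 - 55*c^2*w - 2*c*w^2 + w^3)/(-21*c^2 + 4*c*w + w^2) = (8*c^2 - 9*c*w + w^2)/(-3*c + w)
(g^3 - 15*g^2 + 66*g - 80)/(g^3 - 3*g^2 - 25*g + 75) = (g^2 - 10*g + 16)/(g^2 + 2*g - 15)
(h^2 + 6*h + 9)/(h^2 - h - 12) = (h + 3)/(h - 4)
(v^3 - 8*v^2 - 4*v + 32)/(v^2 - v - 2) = (v^2 - 6*v - 16)/(v + 1)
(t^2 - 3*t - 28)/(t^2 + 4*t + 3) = (t^2 - 3*t - 28)/(t^2 + 4*t + 3)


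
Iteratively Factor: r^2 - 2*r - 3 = (r - 3)*(r + 1)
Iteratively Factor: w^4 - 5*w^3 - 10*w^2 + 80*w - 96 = (w - 3)*(w^3 - 2*w^2 - 16*w + 32) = (w - 4)*(w - 3)*(w^2 + 2*w - 8) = (w - 4)*(w - 3)*(w + 4)*(w - 2)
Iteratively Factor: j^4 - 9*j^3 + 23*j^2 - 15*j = (j - 5)*(j^3 - 4*j^2 + 3*j) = (j - 5)*(j - 1)*(j^2 - 3*j) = (j - 5)*(j - 3)*(j - 1)*(j)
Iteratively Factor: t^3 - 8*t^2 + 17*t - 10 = (t - 5)*(t^2 - 3*t + 2) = (t - 5)*(t - 2)*(t - 1)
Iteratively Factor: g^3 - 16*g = (g)*(g^2 - 16) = g*(g - 4)*(g + 4)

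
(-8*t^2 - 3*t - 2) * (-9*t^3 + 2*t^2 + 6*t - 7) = 72*t^5 + 11*t^4 - 36*t^3 + 34*t^2 + 9*t + 14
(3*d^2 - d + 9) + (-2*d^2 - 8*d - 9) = d^2 - 9*d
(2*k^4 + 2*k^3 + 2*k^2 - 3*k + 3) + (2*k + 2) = 2*k^4 + 2*k^3 + 2*k^2 - k + 5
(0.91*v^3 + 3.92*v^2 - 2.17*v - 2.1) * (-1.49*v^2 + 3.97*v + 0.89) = -1.3559*v^5 - 2.2281*v^4 + 19.6056*v^3 - 1.9971*v^2 - 10.2683*v - 1.869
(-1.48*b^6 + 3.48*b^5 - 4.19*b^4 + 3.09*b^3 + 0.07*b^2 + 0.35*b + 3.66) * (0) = 0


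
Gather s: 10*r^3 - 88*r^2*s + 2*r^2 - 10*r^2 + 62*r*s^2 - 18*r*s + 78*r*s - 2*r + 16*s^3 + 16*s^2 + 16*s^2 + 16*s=10*r^3 - 8*r^2 - 2*r + 16*s^3 + s^2*(62*r + 32) + s*(-88*r^2 + 60*r + 16)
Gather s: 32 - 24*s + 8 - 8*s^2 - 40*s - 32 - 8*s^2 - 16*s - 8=-16*s^2 - 80*s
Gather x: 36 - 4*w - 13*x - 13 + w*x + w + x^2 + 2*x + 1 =-3*w + x^2 + x*(w - 11) + 24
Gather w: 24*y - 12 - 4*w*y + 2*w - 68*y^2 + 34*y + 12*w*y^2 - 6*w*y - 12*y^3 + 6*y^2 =w*(12*y^2 - 10*y + 2) - 12*y^3 - 62*y^2 + 58*y - 12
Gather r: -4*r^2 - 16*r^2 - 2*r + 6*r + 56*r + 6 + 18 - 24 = -20*r^2 + 60*r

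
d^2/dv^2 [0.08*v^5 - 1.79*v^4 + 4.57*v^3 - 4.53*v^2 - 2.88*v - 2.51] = 1.6*v^3 - 21.48*v^2 + 27.42*v - 9.06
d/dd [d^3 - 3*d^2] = 3*d*(d - 2)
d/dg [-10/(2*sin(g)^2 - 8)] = 10*sin(g)*cos(g)/(sin(g)^2 - 4)^2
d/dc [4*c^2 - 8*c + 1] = 8*c - 8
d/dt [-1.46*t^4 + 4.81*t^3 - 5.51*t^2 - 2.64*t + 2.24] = -5.84*t^3 + 14.43*t^2 - 11.02*t - 2.64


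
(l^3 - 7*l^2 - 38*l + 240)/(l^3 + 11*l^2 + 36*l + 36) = (l^2 - 13*l + 40)/(l^2 + 5*l + 6)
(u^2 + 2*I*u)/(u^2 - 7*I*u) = (u + 2*I)/(u - 7*I)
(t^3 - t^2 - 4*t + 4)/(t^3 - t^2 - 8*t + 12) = (t^2 + t - 2)/(t^2 + t - 6)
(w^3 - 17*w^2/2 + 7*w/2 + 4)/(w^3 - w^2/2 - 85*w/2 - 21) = (w^2 - 9*w + 8)/(w^2 - w - 42)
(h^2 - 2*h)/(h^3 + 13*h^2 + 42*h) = (h - 2)/(h^2 + 13*h + 42)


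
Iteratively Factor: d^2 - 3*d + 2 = (d - 2)*(d - 1)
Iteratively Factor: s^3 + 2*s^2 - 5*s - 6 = (s - 2)*(s^2 + 4*s + 3) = (s - 2)*(s + 3)*(s + 1)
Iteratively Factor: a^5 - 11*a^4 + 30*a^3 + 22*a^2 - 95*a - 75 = (a + 1)*(a^4 - 12*a^3 + 42*a^2 - 20*a - 75) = (a - 3)*(a + 1)*(a^3 - 9*a^2 + 15*a + 25) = (a - 5)*(a - 3)*(a + 1)*(a^2 - 4*a - 5) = (a - 5)^2*(a - 3)*(a + 1)*(a + 1)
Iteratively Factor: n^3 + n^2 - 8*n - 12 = (n + 2)*(n^2 - n - 6) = (n + 2)^2*(n - 3)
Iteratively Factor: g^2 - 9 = (g + 3)*(g - 3)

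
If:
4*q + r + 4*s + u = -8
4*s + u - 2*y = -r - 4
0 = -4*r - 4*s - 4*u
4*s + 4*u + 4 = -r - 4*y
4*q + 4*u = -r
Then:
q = -11/13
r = 12/13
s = -20/13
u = 8/13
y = -4/13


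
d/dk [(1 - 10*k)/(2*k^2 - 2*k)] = (5*k^2 - k + 1/2)/(k^2*(k^2 - 2*k + 1))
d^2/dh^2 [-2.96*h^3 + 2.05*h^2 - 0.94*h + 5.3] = 4.1 - 17.76*h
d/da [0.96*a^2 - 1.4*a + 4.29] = 1.92*a - 1.4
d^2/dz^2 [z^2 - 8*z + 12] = 2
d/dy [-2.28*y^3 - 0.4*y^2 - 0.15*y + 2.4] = -6.84*y^2 - 0.8*y - 0.15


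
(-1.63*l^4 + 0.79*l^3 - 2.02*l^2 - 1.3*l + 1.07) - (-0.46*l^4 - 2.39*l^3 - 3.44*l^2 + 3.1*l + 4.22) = -1.17*l^4 + 3.18*l^3 + 1.42*l^2 - 4.4*l - 3.15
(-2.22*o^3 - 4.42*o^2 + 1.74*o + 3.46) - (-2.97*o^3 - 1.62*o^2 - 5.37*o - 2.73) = 0.75*o^3 - 2.8*o^2 + 7.11*o + 6.19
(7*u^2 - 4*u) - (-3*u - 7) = 7*u^2 - u + 7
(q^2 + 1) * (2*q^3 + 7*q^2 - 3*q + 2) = 2*q^5 + 7*q^4 - q^3 + 9*q^2 - 3*q + 2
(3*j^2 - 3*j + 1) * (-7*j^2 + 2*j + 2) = -21*j^4 + 27*j^3 - 7*j^2 - 4*j + 2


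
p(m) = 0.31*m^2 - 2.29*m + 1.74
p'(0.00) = -2.29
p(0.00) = 1.74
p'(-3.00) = -4.15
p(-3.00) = 11.40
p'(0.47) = -2.00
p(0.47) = 0.73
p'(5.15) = 0.90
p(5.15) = -1.83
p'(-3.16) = -4.25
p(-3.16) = 12.07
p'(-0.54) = -2.62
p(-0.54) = 3.07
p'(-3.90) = -4.71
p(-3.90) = 15.39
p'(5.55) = 1.15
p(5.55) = -1.42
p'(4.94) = 0.77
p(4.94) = -2.01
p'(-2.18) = -3.64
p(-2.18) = 8.21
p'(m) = 0.62*m - 2.29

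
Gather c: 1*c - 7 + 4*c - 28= 5*c - 35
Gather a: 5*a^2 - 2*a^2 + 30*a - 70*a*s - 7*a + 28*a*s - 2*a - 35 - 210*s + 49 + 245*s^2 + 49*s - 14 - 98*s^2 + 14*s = 3*a^2 + a*(21 - 42*s) + 147*s^2 - 147*s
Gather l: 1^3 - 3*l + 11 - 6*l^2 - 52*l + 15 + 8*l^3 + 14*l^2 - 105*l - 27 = 8*l^3 + 8*l^2 - 160*l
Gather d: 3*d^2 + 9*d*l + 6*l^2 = 3*d^2 + 9*d*l + 6*l^2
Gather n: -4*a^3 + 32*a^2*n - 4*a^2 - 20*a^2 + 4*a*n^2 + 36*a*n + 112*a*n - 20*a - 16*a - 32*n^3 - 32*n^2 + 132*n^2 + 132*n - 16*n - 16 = -4*a^3 - 24*a^2 - 36*a - 32*n^3 + n^2*(4*a + 100) + n*(32*a^2 + 148*a + 116) - 16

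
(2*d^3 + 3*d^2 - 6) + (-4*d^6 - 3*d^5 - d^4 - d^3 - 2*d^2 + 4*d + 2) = -4*d^6 - 3*d^5 - d^4 + d^3 + d^2 + 4*d - 4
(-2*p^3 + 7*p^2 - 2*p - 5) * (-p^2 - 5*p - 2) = 2*p^5 + 3*p^4 - 29*p^3 + p^2 + 29*p + 10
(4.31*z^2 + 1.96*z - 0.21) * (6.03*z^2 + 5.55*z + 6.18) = 25.9893*z^4 + 35.7393*z^3 + 36.2475*z^2 + 10.9473*z - 1.2978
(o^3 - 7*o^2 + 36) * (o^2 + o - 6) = o^5 - 6*o^4 - 13*o^3 + 78*o^2 + 36*o - 216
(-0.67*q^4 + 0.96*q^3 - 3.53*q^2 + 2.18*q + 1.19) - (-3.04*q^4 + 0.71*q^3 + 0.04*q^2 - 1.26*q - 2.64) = 2.37*q^4 + 0.25*q^3 - 3.57*q^2 + 3.44*q + 3.83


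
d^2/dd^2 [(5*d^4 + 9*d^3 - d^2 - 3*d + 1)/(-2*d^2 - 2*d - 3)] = 2*(-20*d^6 - 60*d^5 - 150*d^4 - 214*d^3 - 462*d^2 - 309*d - 7)/(8*d^6 + 24*d^5 + 60*d^4 + 80*d^3 + 90*d^2 + 54*d + 27)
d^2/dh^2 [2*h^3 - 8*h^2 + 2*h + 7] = 12*h - 16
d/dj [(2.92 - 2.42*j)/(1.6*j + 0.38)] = (-8.94656*j - 2.124808)/(1.6*j + 0.38)^3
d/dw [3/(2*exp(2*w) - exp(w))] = 3*(1 - 4*exp(w))*exp(-w)/(2*exp(w) - 1)^2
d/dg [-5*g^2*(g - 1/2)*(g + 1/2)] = -20*g^3 + 5*g/2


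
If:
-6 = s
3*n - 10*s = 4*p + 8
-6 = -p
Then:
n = -28/3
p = 6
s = -6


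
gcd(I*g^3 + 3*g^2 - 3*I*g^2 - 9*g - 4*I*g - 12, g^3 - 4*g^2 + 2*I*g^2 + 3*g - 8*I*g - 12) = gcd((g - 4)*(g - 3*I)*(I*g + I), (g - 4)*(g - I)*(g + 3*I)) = g - 4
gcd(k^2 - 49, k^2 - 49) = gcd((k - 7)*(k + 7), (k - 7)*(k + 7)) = k^2 - 49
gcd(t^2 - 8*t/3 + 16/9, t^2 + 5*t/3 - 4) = t - 4/3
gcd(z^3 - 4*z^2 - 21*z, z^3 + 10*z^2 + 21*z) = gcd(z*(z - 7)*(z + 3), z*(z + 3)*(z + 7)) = z^2 + 3*z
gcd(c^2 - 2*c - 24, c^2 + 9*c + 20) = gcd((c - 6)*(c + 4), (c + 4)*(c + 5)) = c + 4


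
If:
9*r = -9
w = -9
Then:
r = -1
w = -9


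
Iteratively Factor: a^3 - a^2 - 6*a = (a - 3)*(a^2 + 2*a) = (a - 3)*(a + 2)*(a)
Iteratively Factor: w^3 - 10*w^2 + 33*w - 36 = (w - 3)*(w^2 - 7*w + 12) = (w - 3)^2*(w - 4)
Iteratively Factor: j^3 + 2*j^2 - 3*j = (j - 1)*(j^2 + 3*j) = j*(j - 1)*(j + 3)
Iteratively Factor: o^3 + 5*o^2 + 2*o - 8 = (o - 1)*(o^2 + 6*o + 8) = (o - 1)*(o + 2)*(o + 4)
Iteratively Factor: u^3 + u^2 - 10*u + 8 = (u - 2)*(u^2 + 3*u - 4) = (u - 2)*(u + 4)*(u - 1)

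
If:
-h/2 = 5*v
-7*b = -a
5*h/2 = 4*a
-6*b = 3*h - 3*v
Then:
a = 0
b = 0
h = 0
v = 0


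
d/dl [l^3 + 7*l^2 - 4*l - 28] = 3*l^2 + 14*l - 4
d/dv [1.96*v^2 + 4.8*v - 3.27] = 3.92*v + 4.8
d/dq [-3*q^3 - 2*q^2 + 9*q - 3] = -9*q^2 - 4*q + 9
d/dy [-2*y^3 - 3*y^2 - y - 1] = -6*y^2 - 6*y - 1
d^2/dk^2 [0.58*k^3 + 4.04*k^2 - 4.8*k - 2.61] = 3.48*k + 8.08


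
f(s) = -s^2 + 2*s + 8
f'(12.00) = -22.00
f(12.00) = -112.00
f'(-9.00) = 20.00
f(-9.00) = -91.00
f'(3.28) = -4.56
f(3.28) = 3.80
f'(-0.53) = 3.06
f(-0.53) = 6.66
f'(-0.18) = 2.36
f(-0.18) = 7.61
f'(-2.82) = 7.64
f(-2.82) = -5.59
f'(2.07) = -2.14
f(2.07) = 7.86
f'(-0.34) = 2.68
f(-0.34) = 7.20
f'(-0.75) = 3.50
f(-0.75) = 5.94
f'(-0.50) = 3.00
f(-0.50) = 6.75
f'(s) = 2 - 2*s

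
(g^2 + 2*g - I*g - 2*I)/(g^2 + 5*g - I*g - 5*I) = (g + 2)/(g + 5)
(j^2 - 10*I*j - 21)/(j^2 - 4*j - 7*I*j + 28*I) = (j - 3*I)/(j - 4)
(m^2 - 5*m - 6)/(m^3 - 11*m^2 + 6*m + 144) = (m + 1)/(m^2 - 5*m - 24)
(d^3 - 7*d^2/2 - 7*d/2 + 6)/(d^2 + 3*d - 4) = (d^2 - 5*d/2 - 6)/(d + 4)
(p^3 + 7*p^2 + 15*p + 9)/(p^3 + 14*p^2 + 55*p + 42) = (p^2 + 6*p + 9)/(p^2 + 13*p + 42)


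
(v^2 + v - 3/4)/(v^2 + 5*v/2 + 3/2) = (v - 1/2)/(v + 1)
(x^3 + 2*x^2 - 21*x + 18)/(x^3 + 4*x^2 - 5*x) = (x^2 + 3*x - 18)/(x*(x + 5))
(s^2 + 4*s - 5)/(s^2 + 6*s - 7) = (s + 5)/(s + 7)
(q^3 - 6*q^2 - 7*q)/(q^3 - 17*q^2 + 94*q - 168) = q*(q + 1)/(q^2 - 10*q + 24)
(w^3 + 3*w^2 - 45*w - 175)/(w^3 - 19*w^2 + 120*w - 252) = (w^2 + 10*w + 25)/(w^2 - 12*w + 36)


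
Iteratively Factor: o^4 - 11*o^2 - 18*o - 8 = (o + 1)*(o^3 - o^2 - 10*o - 8) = (o + 1)*(o + 2)*(o^2 - 3*o - 4) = (o - 4)*(o + 1)*(o + 2)*(o + 1)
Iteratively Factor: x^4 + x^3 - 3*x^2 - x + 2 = (x - 1)*(x^3 + 2*x^2 - x - 2) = (x - 1)^2*(x^2 + 3*x + 2) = (x - 1)^2*(x + 2)*(x + 1)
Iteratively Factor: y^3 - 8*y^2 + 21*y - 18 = (y - 2)*(y^2 - 6*y + 9) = (y - 3)*(y - 2)*(y - 3)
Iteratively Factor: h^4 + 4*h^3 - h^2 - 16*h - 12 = (h - 2)*(h^3 + 6*h^2 + 11*h + 6) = (h - 2)*(h + 3)*(h^2 + 3*h + 2) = (h - 2)*(h + 2)*(h + 3)*(h + 1)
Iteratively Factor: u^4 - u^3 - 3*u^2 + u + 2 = (u - 1)*(u^3 - 3*u - 2) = (u - 1)*(u + 1)*(u^2 - u - 2) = (u - 2)*(u - 1)*(u + 1)*(u + 1)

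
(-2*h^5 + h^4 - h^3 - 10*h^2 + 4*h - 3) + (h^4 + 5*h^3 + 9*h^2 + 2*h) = -2*h^5 + 2*h^4 + 4*h^3 - h^2 + 6*h - 3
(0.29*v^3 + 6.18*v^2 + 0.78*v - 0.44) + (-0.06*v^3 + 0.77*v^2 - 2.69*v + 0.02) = 0.23*v^3 + 6.95*v^2 - 1.91*v - 0.42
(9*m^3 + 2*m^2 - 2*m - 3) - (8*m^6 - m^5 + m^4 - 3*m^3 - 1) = -8*m^6 + m^5 - m^4 + 12*m^3 + 2*m^2 - 2*m - 2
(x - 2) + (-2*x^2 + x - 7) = -2*x^2 + 2*x - 9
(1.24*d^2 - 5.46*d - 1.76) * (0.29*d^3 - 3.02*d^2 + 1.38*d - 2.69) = 0.3596*d^5 - 5.3282*d^4 + 17.69*d^3 - 5.5552*d^2 + 12.2586*d + 4.7344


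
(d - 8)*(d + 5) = d^2 - 3*d - 40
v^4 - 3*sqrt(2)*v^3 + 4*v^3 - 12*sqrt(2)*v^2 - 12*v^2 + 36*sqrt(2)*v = v*(v - 2)*(v + 6)*(v - 3*sqrt(2))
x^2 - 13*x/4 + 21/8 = (x - 7/4)*(x - 3/2)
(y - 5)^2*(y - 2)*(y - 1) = y^4 - 13*y^3 + 57*y^2 - 95*y + 50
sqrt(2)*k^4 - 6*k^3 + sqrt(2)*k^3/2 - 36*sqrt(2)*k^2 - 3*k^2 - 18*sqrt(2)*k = k*(k - 6*sqrt(2))*(k + 3*sqrt(2))*(sqrt(2)*k + sqrt(2)/2)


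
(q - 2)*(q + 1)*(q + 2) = q^3 + q^2 - 4*q - 4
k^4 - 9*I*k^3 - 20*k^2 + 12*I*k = k*(k - 6*I)*(k - 2*I)*(k - I)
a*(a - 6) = a^2 - 6*a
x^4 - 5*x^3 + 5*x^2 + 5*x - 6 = (x - 3)*(x - 2)*(x - 1)*(x + 1)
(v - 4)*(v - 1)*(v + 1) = v^3 - 4*v^2 - v + 4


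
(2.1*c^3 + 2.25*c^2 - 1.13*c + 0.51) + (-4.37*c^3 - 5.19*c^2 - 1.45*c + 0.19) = -2.27*c^3 - 2.94*c^2 - 2.58*c + 0.7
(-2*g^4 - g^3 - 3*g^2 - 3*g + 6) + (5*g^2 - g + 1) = -2*g^4 - g^3 + 2*g^2 - 4*g + 7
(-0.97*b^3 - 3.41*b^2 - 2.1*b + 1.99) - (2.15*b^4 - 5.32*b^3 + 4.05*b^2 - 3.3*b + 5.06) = -2.15*b^4 + 4.35*b^3 - 7.46*b^2 + 1.2*b - 3.07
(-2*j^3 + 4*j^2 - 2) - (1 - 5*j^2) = -2*j^3 + 9*j^2 - 3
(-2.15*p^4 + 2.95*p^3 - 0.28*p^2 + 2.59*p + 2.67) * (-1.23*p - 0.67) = 2.6445*p^5 - 2.188*p^4 - 1.6321*p^3 - 2.9981*p^2 - 5.0194*p - 1.7889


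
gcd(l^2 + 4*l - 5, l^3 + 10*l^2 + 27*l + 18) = 1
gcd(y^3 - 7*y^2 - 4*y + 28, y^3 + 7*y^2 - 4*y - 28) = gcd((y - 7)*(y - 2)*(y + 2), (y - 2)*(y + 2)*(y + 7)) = y^2 - 4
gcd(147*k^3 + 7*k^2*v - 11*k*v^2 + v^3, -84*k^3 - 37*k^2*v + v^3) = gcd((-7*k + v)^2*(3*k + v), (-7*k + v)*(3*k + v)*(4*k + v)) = -21*k^2 - 4*k*v + v^2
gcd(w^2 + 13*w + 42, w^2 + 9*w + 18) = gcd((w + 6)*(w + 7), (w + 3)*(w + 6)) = w + 6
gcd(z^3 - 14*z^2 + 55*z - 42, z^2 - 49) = z - 7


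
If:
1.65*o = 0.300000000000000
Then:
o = 0.18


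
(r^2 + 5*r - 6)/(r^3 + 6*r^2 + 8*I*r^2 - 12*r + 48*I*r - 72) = (r - 1)/(r^2 + 8*I*r - 12)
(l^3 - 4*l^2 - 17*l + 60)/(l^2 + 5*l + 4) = (l^2 - 8*l + 15)/(l + 1)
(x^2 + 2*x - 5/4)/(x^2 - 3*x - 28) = (-x^2 - 2*x + 5/4)/(-x^2 + 3*x + 28)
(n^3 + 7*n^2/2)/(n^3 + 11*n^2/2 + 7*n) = n/(n + 2)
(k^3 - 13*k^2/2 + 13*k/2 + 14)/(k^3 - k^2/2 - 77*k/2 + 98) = (k + 1)/(k + 7)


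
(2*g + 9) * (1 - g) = -2*g^2 - 7*g + 9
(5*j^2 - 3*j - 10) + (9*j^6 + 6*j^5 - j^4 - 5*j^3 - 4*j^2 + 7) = 9*j^6 + 6*j^5 - j^4 - 5*j^3 + j^2 - 3*j - 3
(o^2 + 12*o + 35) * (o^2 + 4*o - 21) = o^4 + 16*o^3 + 62*o^2 - 112*o - 735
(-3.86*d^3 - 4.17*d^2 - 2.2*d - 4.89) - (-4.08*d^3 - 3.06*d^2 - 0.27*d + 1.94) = 0.22*d^3 - 1.11*d^2 - 1.93*d - 6.83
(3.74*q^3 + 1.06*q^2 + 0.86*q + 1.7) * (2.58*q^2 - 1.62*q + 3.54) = 9.6492*q^5 - 3.324*q^4 + 13.7412*q^3 + 6.7452*q^2 + 0.2904*q + 6.018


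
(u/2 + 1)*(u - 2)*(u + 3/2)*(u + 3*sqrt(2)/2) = u^4/2 + 3*u^3/4 + 3*sqrt(2)*u^3/4 - 2*u^2 + 9*sqrt(2)*u^2/8 - 3*sqrt(2)*u - 3*u - 9*sqrt(2)/2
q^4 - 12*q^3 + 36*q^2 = q^2*(q - 6)^2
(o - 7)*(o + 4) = o^2 - 3*o - 28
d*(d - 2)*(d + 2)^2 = d^4 + 2*d^3 - 4*d^2 - 8*d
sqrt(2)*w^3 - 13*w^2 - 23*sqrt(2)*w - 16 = (w - 8*sqrt(2))*(w + sqrt(2))*(sqrt(2)*w + 1)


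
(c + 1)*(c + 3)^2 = c^3 + 7*c^2 + 15*c + 9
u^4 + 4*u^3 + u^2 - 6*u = u*(u - 1)*(u + 2)*(u + 3)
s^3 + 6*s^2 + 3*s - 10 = (s - 1)*(s + 2)*(s + 5)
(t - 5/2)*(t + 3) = t^2 + t/2 - 15/2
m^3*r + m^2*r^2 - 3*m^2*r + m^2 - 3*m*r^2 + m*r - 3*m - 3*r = (m - 3)*(m + r)*(m*r + 1)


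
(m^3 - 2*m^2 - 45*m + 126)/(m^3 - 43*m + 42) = (m - 3)/(m - 1)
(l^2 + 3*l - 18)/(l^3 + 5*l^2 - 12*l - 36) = 1/(l + 2)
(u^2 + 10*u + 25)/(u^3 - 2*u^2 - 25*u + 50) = (u + 5)/(u^2 - 7*u + 10)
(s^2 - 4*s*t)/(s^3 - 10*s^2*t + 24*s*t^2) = 1/(s - 6*t)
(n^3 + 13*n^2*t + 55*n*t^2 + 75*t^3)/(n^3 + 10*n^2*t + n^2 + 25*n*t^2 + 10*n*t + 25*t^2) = (n + 3*t)/(n + 1)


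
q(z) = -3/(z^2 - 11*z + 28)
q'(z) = -3*(11 - 2*z)/(z^2 - 11*z + 28)^2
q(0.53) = -0.13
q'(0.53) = -0.06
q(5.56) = 1.34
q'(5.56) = 0.07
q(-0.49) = -0.09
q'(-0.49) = -0.03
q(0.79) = -0.15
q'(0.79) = -0.07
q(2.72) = -0.55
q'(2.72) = -0.56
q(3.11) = -0.87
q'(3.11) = -1.20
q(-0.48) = -0.09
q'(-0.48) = -0.03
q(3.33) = -1.22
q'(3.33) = -2.15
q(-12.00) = -0.00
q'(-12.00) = 0.00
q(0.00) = -0.11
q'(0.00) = -0.04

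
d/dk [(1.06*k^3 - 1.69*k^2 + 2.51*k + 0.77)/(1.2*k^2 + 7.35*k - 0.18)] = (1.272*k^4 + 15.582*k^3 - 16.0059*k^2 - 1.2396*k - 6.1113)/(1.44*k^4 + 17.64*k^3 + 53.5905*k^2 - 2.646*k + 0.0324)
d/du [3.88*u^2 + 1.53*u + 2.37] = 7.76*u + 1.53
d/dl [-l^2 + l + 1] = 1 - 2*l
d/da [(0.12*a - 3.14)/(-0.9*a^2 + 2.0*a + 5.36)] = (0.108*a^2 - 5.652*a + 6.9232)/(0.81*a^4 - 3.6*a^3 - 5.648*a^2 + 21.44*a + 28.7296)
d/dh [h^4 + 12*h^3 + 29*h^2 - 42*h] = 4*h^3 + 36*h^2 + 58*h - 42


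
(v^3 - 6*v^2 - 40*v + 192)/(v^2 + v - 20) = (v^2 - 2*v - 48)/(v + 5)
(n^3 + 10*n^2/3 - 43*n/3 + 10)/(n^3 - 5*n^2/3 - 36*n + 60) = (n - 1)/(n - 6)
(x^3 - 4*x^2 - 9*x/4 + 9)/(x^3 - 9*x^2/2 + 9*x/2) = (x^2 - 5*x/2 - 6)/(x*(x - 3))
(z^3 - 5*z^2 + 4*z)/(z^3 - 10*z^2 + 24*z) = (z - 1)/(z - 6)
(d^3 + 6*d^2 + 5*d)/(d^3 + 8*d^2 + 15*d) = (d + 1)/(d + 3)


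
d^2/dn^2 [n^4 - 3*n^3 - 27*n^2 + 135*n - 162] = 12*n^2 - 18*n - 54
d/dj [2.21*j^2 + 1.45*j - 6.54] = 4.42*j + 1.45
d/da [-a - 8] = -1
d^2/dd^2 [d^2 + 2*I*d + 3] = 2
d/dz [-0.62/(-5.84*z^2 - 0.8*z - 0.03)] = (-7.2416*z - 0.496)/(5.84*z^2 + 0.8*z + 0.03)^2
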